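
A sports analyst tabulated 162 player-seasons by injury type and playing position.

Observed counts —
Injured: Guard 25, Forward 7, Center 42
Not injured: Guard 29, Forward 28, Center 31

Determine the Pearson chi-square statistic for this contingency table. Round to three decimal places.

Row totals: 74, 88. Column totals: 54, 35, 73. Grand total N = 162.
Expected counts (row total × column total / N):
  Injured, Guard: 74×54/162 = 24.66667
  Injured, Forward: 74×35/162 = 15.98765
  Injured, Center: 74×73/162 = 33.34568
  Not injured, Guard: 88×54/162 = 29.33333
  Not injured, Forward: 88×35/162 = 19.01235
  Not injured, Center: 88×73/162 = 39.65432
Contributions (O − E)²/E:
  (25 − 24.66667)²/24.66667 = 0.0045
  (7 − 15.98765)²/15.98765 = 5.0525
  (42 − 33.34568)²/33.34568 = 2.2461
  (29 − 29.33333)²/29.33333 = 0.0038
  (28 − 19.01235)²/19.01235 = 4.2487
  (31 − 39.65432)²/39.65432 = 1.8888
χ² = 0.0045 + 5.0525 + 2.2461 + 0.0038 + 4.2487 + 1.8888 = 13.444

13.444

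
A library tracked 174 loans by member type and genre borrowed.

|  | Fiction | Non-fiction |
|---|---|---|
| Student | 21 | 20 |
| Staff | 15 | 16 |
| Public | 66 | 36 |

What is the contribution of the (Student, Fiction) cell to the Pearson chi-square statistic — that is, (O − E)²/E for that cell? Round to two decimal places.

0.38

Row total (Student) = 41; column total (Fiction) = 102; N = 174.
Expected count E = 41 × 102 / 174 = 24.034.
Contribution = (O − E)²/E = (21 − 24.034)² / 24.034 = 0.38.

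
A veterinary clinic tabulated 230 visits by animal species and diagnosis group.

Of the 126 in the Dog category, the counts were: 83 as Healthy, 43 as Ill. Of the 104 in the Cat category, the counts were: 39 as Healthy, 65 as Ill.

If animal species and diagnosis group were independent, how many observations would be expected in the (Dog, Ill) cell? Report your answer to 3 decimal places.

Row total (Dog) = 126; column total (Ill) = 108; grand total N = 230.
Expected count = (row total × column total) / N = 126 × 108 / 230 = 59.165.

59.165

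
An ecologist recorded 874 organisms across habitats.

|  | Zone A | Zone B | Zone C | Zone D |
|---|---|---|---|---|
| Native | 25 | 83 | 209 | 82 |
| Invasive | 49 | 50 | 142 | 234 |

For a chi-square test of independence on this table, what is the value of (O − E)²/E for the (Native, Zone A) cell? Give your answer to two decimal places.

Row total (Native) = 399; column total (Zone A) = 74; N = 874.
Expected count E = 399 × 74 / 874 = 33.783.
Contribution = (O − E)²/E = (25 − 33.783)² / 33.783 = 2.28.

2.28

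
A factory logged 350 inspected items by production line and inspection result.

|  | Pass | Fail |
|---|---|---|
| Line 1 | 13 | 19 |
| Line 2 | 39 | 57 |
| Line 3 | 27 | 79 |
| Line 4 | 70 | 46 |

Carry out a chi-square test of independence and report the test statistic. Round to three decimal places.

27.864

Row totals: 32, 96, 106, 116. Column totals: 149, 201. Grand total N = 350.
Expected counts (row total × column total / N):
  Line 1, Pass: 32×149/350 = 13.6229
  Line 1, Fail: 32×201/350 = 18.3771
  Line 2, Pass: 96×149/350 = 40.8686
  Line 2, Fail: 96×201/350 = 55.1314
  Line 3, Pass: 106×149/350 = 45.1257
  Line 3, Fail: 106×201/350 = 60.8743
  Line 4, Pass: 116×149/350 = 49.3829
  Line 4, Fail: 116×201/350 = 66.6171
Contributions (O − E)²/E:
  (13 − 13.6229)²/13.6229 = 0.0285
  (19 − 18.3771)²/18.3771 = 0.0211
  (39 − 40.8686)²/40.8686 = 0.0854
  (57 − 55.1314)²/55.1314 = 0.0633
  (27 − 45.1257)²/45.1257 = 7.2806
  (79 − 60.8743)²/60.8743 = 5.3970
  (70 − 49.3829)²/49.3829 = 8.6075
  (46 − 66.6171)²/66.6171 = 6.3807
χ² = 0.0285 + 0.0211 + 0.0854 + 0.0633 + 7.2806 + 5.3970 + 8.6075 + 6.3807 = 27.864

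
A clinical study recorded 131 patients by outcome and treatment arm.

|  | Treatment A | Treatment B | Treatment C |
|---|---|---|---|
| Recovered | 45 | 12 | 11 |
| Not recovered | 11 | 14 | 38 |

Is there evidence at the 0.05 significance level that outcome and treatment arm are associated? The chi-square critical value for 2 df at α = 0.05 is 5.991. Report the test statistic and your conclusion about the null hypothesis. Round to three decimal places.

35.535; reject H₀

Row totals: 68, 63. Column totals: 56, 26, 49. Grand total N = 131.
Expected counts (row total × column total / N):
  Recovered, Treatment A: 68×56/131 = 29.068702
  Recovered, Treatment B: 68×26/131 = 13.496183
  Recovered, Treatment C: 68×49/131 = 25.435115
  Not recovered, Treatment A: 63×56/131 = 26.931298
  Not recovered, Treatment B: 63×26/131 = 12.503817
  Not recovered, Treatment C: 63×49/131 = 23.564885
Contributions (O − E)²/E:
  (45 − 29.068702)²/29.068702 = 8.7313
  (12 − 13.496183)²/13.496183 = 0.1659
  (11 − 25.435115)²/25.435115 = 8.1923
  (11 − 26.931298)²/26.931298 = 9.4242
  (14 − 12.503817)²/12.503817 = 0.1790
  (38 − 23.564885)²/23.564885 = 8.8425
χ² = 8.7313 + 0.1659 + 8.1923 + 9.4242 + 0.1790 + 8.8425 = 35.535
df = (2−1)(3−1) = 2. Since 35.535 > 5.991, reject the null hypothesis of independence at α = 0.05.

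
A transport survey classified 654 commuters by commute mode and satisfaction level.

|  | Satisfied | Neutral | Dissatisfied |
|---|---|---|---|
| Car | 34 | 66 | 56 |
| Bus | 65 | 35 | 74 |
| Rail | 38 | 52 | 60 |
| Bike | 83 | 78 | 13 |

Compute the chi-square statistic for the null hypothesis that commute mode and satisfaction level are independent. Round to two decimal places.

Row totals: 156, 174, 150, 174. Column totals: 220, 231, 203. Grand total N = 654.
Expected counts (row total × column total / N):
  Car, Satisfied: 156×220/654 = 52.477
  Car, Neutral: 156×231/654 = 55.101
  Car, Dissatisfied: 156×203/654 = 48.422
  Bus, Satisfied: 174×220/654 = 58.532
  Bus, Neutral: 174×231/654 = 61.459
  Bus, Dissatisfied: 174×203/654 = 54.009
  Rail, Satisfied: 150×220/654 = 50.459
  Rail, Neutral: 150×231/654 = 52.982
  Rail, Dissatisfied: 150×203/654 = 46.560
  Bike, Satisfied: 174×220/654 = 58.532
  Bike, Neutral: 174×231/654 = 61.459
  Bike, Dissatisfied: 174×203/654 = 54.009
Contributions (O − E)²/E:
  (34 − 52.477)²/52.477 = 6.5057
  (66 − 55.101)²/55.101 = 2.1558
  (56 − 48.422)²/48.422 = 1.1860
  (65 − 58.532)²/58.532 = 0.7147
  (35 − 61.459)²/61.459 = 11.3910
  (74 − 54.009)²/54.009 = 7.3995
  (38 − 50.459)²/50.459 = 3.0763
  (52 − 52.982)²/52.982 = 0.0182
  (60 − 46.560)²/46.560 = 3.8796
  (83 − 58.532)²/58.532 = 10.2283
  (78 − 61.459)²/61.459 = 4.4518
  (13 − 54.009)²/54.009 = 31.1381
χ² = 6.5057 + 2.1558 + 1.1860 + 0.7147 + 11.3910 + 7.3995 + 3.0763 + 0.0182 + 3.8796 + 10.2283 + 4.4518 + 31.1381 = 82.15

82.15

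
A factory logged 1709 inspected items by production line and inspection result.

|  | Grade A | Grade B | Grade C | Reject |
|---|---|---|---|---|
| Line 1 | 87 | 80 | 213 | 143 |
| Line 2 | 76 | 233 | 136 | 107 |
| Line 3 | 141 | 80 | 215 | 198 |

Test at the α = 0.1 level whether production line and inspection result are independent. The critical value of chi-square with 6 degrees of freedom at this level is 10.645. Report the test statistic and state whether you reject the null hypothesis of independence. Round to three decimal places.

181.744; reject H₀

Row totals: 523, 552, 634. Column totals: 304, 393, 564, 448. Grand total N = 1709.
Expected counts (row total × column total / N):
  Line 1, Grade A: 523×304/1709 = 93.0322
  Line 1, Grade B: 523×393/1709 = 120.2686
  Line 1, Grade C: 523×564/1709 = 172.5992
  Line 1, Reject: 523×448/1709 = 137.1001
  Line 2, Grade A: 552×304/1709 = 98.1908
  Line 2, Grade B: 552×393/1709 = 126.9374
  Line 2, Grade C: 552×564/1709 = 182.1697
  Line 2, Reject: 552×448/1709 = 144.7022
  Line 3, Grade A: 634×304/1709 = 112.7771
  Line 3, Grade B: 634×393/1709 = 145.7940
  Line 3, Grade C: 634×564/1709 = 209.2311
  Line 3, Reject: 634×448/1709 = 166.1978
Contributions (O − E)²/E:
  (87 − 93.0322)²/93.0322 = 0.3911
  (80 − 120.2686)²/120.2686 = 13.4828
  (213 − 172.5992)²/172.5992 = 9.4567
  (143 − 137.1001)²/137.1001 = 0.2539
  (76 − 98.1908)²/98.1908 = 5.0150
  (233 − 126.9374)²/126.9374 = 88.6207
  (136 − 182.1697)²/182.1697 = 11.7014
  (107 − 144.7022)²/144.7022 = 9.8233
  (141 − 112.7771)²/112.7771 = 7.0629
  (80 − 145.7940)²/145.7940 = 29.6916
  (215 − 209.2311)²/209.2311 = 0.1591
  (198 − 166.1978)²/166.1978 = 6.0854
χ² = 0.3911 + 13.4828 + 9.4567 + 0.2539 + 5.0150 + 88.6207 + 11.7014 + 9.8233 + 7.0629 + 29.6916 + 0.1591 + 6.0854 = 181.744
df = (3−1)(4−1) = 6. Since 181.744 > 10.645, reject the null hypothesis of independence at α = 0.1.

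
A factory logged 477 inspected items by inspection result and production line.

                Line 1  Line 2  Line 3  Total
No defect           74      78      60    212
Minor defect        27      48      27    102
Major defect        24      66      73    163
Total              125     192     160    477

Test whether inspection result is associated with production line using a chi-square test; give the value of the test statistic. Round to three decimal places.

25.532

Grand total N = 477.
Expected counts (row total × column total / N):
  No defect, Line 1: 212×125/477 = 55.5556
  No defect, Line 2: 212×192/477 = 85.3333
  No defect, Line 3: 212×160/477 = 71.1111
  Minor defect, Line 1: 102×125/477 = 26.7296
  Minor defect, Line 2: 102×192/477 = 41.0566
  Minor defect, Line 3: 102×160/477 = 34.2138
  Major defect, Line 1: 163×125/477 = 42.7149
  Major defect, Line 2: 163×192/477 = 65.6101
  Major defect, Line 3: 163×160/477 = 54.6751
Contributions (O − E)²/E:
  (74 − 55.5556)²/55.5556 = 6.1235
  (78 − 85.3333)²/85.3333 = 0.6302
  (60 − 71.1111)²/71.1111 = 1.7361
  (27 − 26.7296)²/26.7296 = 0.0027
  (48 − 41.0566)²/41.0566 = 1.1743
  (27 − 34.2138)²/34.2138 = 1.5210
  (24 − 42.7149)²/42.7149 = 8.1997
  (66 − 65.6101)²/65.6101 = 0.0023
  (73 − 54.6751)²/54.6751 = 6.1418
χ² = 6.1235 + 0.6302 + 1.7361 + 0.0027 + 1.1743 + 1.5210 + 8.1997 + 0.0023 + 6.1418 = 25.532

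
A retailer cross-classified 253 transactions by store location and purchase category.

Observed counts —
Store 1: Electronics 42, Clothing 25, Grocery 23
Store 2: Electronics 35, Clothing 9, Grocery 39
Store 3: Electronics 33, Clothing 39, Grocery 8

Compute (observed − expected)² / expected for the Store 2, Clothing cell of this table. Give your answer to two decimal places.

Row total (Store 2) = 83; column total (Clothing) = 73; N = 253.
Expected count E = 83 × 73 / 253 = 23.949.
Contribution = (O − E)²/E = (9 − 23.949)² / 23.949 = 9.33.

9.33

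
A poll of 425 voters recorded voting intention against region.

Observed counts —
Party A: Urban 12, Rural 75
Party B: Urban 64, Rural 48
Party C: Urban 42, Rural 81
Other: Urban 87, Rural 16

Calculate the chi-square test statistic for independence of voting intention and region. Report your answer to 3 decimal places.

Row totals: 87, 112, 123, 103. Column totals: 205, 220. Grand total N = 425.
Expected counts (row total × column total / N):
  Party A, Urban: 87×205/425 = 41.9647
  Party A, Rural: 87×220/425 = 45.0353
  Party B, Urban: 112×205/425 = 54.0235
  Party B, Rural: 112×220/425 = 57.9765
  Party C, Urban: 123×205/425 = 59.3294
  Party C, Rural: 123×220/425 = 63.6706
  Other, Urban: 103×205/425 = 49.6824
  Other, Rural: 103×220/425 = 53.3176
Contributions (O − E)²/E:
  (12 − 41.9647)²/41.9647 = 21.3962
  (75 − 45.0353)²/45.0353 = 19.9373
  (64 − 54.0235)²/54.0235 = 1.8424
  (48 − 57.9765)²/57.9765 = 1.7167
  (42 − 59.3294)²/59.3294 = 5.0617
  (81 − 63.6706)²/63.6706 = 4.7166
  (87 − 49.6824)²/49.6824 = 28.0301
  (16 − 53.3176)²/53.3176 = 26.1190
χ² = 21.3962 + 19.9373 + 1.8424 + 1.7167 + 5.0617 + 4.7166 + 28.0301 + 26.1190 = 108.820

108.820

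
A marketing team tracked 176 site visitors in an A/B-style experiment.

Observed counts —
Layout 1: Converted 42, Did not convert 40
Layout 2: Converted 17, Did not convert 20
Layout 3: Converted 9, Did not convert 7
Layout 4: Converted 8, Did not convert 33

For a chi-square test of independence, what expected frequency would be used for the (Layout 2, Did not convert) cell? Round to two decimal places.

21.02

Row total (Layout 2) = 37; column total (Did not convert) = 100; grand total N = 176.
Expected count = (row total × column total) / N = 37 × 100 / 176 = 21.02.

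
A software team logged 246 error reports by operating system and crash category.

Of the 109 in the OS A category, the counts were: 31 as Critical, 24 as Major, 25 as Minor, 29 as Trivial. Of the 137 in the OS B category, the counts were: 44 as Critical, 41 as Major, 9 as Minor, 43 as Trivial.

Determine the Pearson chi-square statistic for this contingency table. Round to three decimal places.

Row totals: 109, 137. Column totals: 75, 65, 34, 72. Grand total N = 246.
Expected counts (row total × column total / N):
  OS A, Critical: 109×75/246 = 33.2317
  OS A, Major: 109×65/246 = 28.8008
  OS A, Minor: 109×34/246 = 15.0650
  OS A, Trivial: 109×72/246 = 31.9024
  OS B, Critical: 137×75/246 = 41.7683
  OS B, Major: 137×65/246 = 36.1992
  OS B, Minor: 137×34/246 = 18.9350
  OS B, Trivial: 137×72/246 = 40.0976
Contributions (O − E)²/E:
  (31 − 33.2317)²/33.2317 = 0.1499
  (24 − 28.8008)²/28.8008 = 0.8002
  (25 − 15.0650)²/15.0650 = 6.5519
  (29 − 31.9024)²/31.9024 = 0.2641
  (44 − 41.7683)²/41.7683 = 0.1192
  (41 − 36.1992)²/36.1992 = 0.6367
  (9 − 18.9350)²/18.9350 = 5.2128
  (43 − 40.0976)²/40.0976 = 0.2101
χ² = 0.1499 + 0.8002 + 6.5519 + 0.2641 + 0.1192 + 0.6367 + 5.2128 + 0.2101 = 13.945

13.945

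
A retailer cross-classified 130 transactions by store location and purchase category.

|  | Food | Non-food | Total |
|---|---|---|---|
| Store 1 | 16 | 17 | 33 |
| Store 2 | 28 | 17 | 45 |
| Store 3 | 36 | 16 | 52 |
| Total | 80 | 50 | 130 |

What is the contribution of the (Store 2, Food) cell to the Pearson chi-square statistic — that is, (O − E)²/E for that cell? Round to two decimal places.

Row total (Store 2) = 45; column total (Food) = 80; N = 130.
Expected count E = 45 × 80 / 130 = 27.6923.
Contribution = (O − E)²/E = (28 − 27.6923)² / 27.6923 = 0.00.

0.00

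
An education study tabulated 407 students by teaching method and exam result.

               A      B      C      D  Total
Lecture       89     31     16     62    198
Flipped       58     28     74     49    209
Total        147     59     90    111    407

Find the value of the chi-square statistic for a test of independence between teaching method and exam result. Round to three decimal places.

Grand total N = 407.
Expected counts (row total × column total / N):
  Lecture, A: 198×147/407 = 71.5135
  Lecture, B: 198×59/407 = 28.7027
  Lecture, C: 198×90/407 = 43.7838
  Lecture, D: 198×111/407 = 54.0000
  Flipped, A: 209×147/407 = 75.4865
  Flipped, B: 209×59/407 = 30.2973
  Flipped, C: 209×90/407 = 46.2162
  Flipped, D: 209×111/407 = 57.0000
Contributions (O − E)²/E:
  (89 − 71.5135)²/71.5135 = 4.2758
  (31 − 28.7027)²/28.7027 = 0.1839
  (16 − 43.7838)²/43.7838 = 17.6307
  (62 − 54.0000)²/54.0000 = 1.1852
  (58 − 75.4865)²/75.4865 = 4.0508
  (28 − 30.2973)²/30.2973 = 0.1742
  (74 − 46.2162)²/46.2162 = 16.7028
  (49 − 57.0000)²/57.0000 = 1.1228
χ² = 4.2758 + 0.1839 + 17.6307 + 1.1852 + 4.0508 + 0.1742 + 16.7028 + 1.1228 = 45.326

45.326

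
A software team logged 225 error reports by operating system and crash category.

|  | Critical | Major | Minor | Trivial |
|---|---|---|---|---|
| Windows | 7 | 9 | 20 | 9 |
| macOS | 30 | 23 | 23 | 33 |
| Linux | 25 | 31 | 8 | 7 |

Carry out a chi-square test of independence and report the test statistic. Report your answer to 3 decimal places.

Row totals: 45, 109, 71. Column totals: 62, 63, 51, 49. Grand total N = 225.
Expected counts (row total × column total / N):
  Windows, Critical: 45×62/225 = 12.4000
  Windows, Major: 45×63/225 = 12.6000
  Windows, Minor: 45×51/225 = 10.2000
  Windows, Trivial: 45×49/225 = 9.8000
  macOS, Critical: 109×62/225 = 30.0356
  macOS, Major: 109×63/225 = 30.5200
  macOS, Minor: 109×51/225 = 24.7067
  macOS, Trivial: 109×49/225 = 23.7378
  Linux, Critical: 71×62/225 = 19.5644
  Linux, Major: 71×63/225 = 19.8800
  Linux, Minor: 71×51/225 = 16.0933
  Linux, Trivial: 71×49/225 = 15.4622
Contributions (O − E)²/E:
  (7 − 12.4000)²/12.4000 = 2.3516
  (9 − 12.6000)²/12.6000 = 1.0286
  (20 − 10.2000)²/10.2000 = 9.4157
  (9 − 9.8000)²/9.8000 = 0.0653
  (30 − 30.0356)²/30.0356 = 0.0000
  (23 − 30.5200)²/30.5200 = 1.8529
  (23 − 24.7067)²/24.7067 = 0.1179
  (33 − 23.7378)²/23.7378 = 3.6140
  (25 − 19.5644)²/19.5644 = 1.5102
  (31 − 19.8800)²/19.8800 = 6.2200
  (8 − 16.0933)²/16.0933 = 4.0701
  (7 − 15.4622)²/15.4622 = 4.6312
χ² = 2.3516 + 1.0286 + 9.4157 + 0.0653 + 0.0000 + 1.8529 + 0.1179 + 3.6140 + 1.5102 + 6.2200 + 4.0701 + 4.6312 = 34.878

34.878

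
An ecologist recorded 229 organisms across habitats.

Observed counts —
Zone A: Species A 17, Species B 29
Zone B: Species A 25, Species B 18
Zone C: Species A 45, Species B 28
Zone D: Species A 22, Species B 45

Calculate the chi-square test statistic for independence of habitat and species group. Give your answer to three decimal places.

15.632

Row totals: 46, 43, 73, 67. Column totals: 109, 120. Grand total N = 229.
Expected counts (row total × column total / N):
  Zone A, Species A: 46×109/229 = 21.8952
  Zone A, Species B: 46×120/229 = 24.1048
  Zone B, Species A: 43×109/229 = 20.4672
  Zone B, Species B: 43×120/229 = 22.5328
  Zone C, Species A: 73×109/229 = 34.7467
  Zone C, Species B: 73×120/229 = 38.2533
  Zone D, Species A: 67×109/229 = 31.8908
  Zone D, Species B: 67×120/229 = 35.1092
Contributions (O − E)²/E:
  (17 − 21.8952)²/21.8952 = 1.0944
  (29 − 24.1048)²/24.1048 = 0.9941
  (25 − 20.4672)²/20.4672 = 1.0039
  (18 − 22.5328)²/22.5328 = 0.9118
  (45 − 34.7467)²/34.7467 = 3.0256
  (28 − 38.2533)²/38.2533 = 2.7483
  (22 − 31.8908)²/31.8908 = 3.0676
  (45 − 35.1092)²/35.1092 = 2.7864
χ² = 1.0944 + 0.9941 + 1.0039 + 0.9118 + 3.0256 + 2.7483 + 3.0676 + 2.7864 = 15.632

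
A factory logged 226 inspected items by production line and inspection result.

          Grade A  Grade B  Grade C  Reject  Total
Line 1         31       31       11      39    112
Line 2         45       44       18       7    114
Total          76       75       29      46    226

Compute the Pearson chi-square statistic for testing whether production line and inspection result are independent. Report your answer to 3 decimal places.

28.767

Grand total N = 226.
Expected counts (row total × column total / N):
  Line 1, Grade A: 112×76/226 = 37.6637
  Line 1, Grade B: 112×75/226 = 37.1681
  Line 1, Grade C: 112×29/226 = 14.3717
  Line 1, Reject: 112×46/226 = 22.7965
  Line 2, Grade A: 114×76/226 = 38.3363
  Line 2, Grade B: 114×75/226 = 37.8319
  Line 2, Grade C: 114×29/226 = 14.6283
  Line 2, Reject: 114×46/226 = 23.2035
Contributions (O − E)²/E:
  (31 − 37.6637)²/37.6637 = 1.1790
  (31 − 37.1681)²/37.1681 = 1.0236
  (11 − 14.3717)²/14.3717 = 0.7910
  (39 − 22.7965)²/22.7965 = 11.5173
  (45 − 38.3363)²/38.3363 = 1.1583
  (44 − 37.8319)²/37.8319 = 1.0056
  (18 − 14.6283)²/14.6283 = 0.7771
  (7 − 23.2035)²/23.2035 = 11.3153
χ² = 1.1790 + 1.0236 + 0.7910 + 11.5173 + 1.1583 + 1.0056 + 0.7771 + 11.3153 = 28.767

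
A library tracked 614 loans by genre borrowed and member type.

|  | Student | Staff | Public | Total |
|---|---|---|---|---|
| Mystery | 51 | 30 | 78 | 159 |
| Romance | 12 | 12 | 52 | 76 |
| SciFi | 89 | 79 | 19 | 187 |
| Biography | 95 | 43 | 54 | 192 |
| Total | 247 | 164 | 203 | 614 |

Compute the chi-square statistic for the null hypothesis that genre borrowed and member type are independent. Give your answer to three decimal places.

Grand total N = 614.
Expected counts (row total × column total / N):
  Mystery, Student: 159×247/614 = 63.9625
  Mystery, Staff: 159×164/614 = 42.4691
  Mystery, Public: 159×203/614 = 52.5684
  Romance, Student: 76×247/614 = 30.5733
  Romance, Staff: 76×164/614 = 20.2997
  Romance, Public: 76×203/614 = 25.1270
  SciFi, Student: 187×247/614 = 75.2264
  SciFi, Staff: 187×164/614 = 49.9479
  SciFi, Public: 187×203/614 = 61.8257
  Biography, Student: 192×247/614 = 77.2378
  Biography, Staff: 192×164/614 = 51.2834
  Biography, Public: 192×203/614 = 63.4788
Contributions (O − E)²/E:
  (51 − 63.9625)²/63.9625 = 2.6270
  (30 − 42.4691)²/42.4691 = 3.6610
  (78 − 52.5684)²/52.5684 = 12.3033
  (12 − 30.5733)²/30.5733 = 11.2833
  (12 − 20.2997)²/20.2997 = 3.3934
  (52 − 25.1270)²/25.1270 = 28.7403
  (89 − 75.2264)²/75.2264 = 2.5219
  (79 − 49.9479)²/49.9479 = 16.8981
  (19 − 61.8257)²/61.8257 = 29.6647
  (95 − 77.2378)²/77.2378 = 4.0847
  (43 − 51.2834)²/51.2834 = 1.3380
  (54 − 63.4788)²/63.4788 = 1.4154
χ² = 2.6270 + 3.6610 + 12.3033 + 11.2833 + 3.3934 + 28.7403 + 2.5219 + 16.8981 + 29.6647 + 4.0847 + 1.3380 + 1.4154 = 117.931

117.931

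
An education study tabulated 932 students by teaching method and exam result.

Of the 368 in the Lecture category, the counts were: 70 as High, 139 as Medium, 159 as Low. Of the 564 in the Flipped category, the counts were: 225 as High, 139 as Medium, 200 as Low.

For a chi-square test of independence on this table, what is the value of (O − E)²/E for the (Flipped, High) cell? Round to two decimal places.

12.10

Row total (Flipped) = 564; column total (High) = 295; N = 932.
Expected count E = 564 × 295 / 932 = 178.519.
Contribution = (O − E)²/E = (225 − 178.519)² / 178.519 = 12.10.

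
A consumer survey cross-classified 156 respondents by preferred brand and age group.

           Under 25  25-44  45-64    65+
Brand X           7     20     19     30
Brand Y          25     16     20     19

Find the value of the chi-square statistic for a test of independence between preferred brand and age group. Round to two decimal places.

12.97

Row totals: 76, 80. Column totals: 32, 36, 39, 49. Grand total N = 156.
Expected counts (row total × column total / N):
  Brand X, Under 25: 76×32/156 = 15.590
  Brand X, 25-44: 76×36/156 = 17.538
  Brand X, 45-64: 76×39/156 = 19.000
  Brand X, 65+: 76×49/156 = 23.872
  Brand Y, Under 25: 80×32/156 = 16.410
  Brand Y, 25-44: 80×36/156 = 18.462
  Brand Y, 45-64: 80×39/156 = 20.000
  Brand Y, 65+: 80×49/156 = 25.128
Contributions (O − E)²/E:
  (7 − 15.590)²/15.590 = 4.7330
  (20 − 17.538)²/17.538 = 0.3456
  (19 − 19.000)²/19.000 = 0.0000
  (30 − 23.872)²/23.872 = 1.5731
  (25 − 16.410)²/16.410 = 4.4965
  (16 − 18.462)²/18.462 = 0.3283
  (20 − 20.000)²/20.000 = 0.0000
  (19 − 25.128)²/25.128 = 1.4944
χ² = 4.7330 + 0.3456 + 0.0000 + 1.5731 + 4.4965 + 0.3283 + 0.0000 + 1.4944 = 12.97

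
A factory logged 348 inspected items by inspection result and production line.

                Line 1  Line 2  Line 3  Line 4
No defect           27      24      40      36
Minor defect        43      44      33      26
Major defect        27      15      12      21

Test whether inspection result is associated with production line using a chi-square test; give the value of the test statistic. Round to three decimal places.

16.922

Row totals: 127, 146, 75. Column totals: 97, 83, 85, 83. Grand total N = 348.
Expected counts (row total × column total / N):
  No defect, Line 1: 127×97/348 = 35.399425
  No defect, Line 2: 127×83/348 = 30.290230
  No defect, Line 3: 127×85/348 = 31.020115
  No defect, Line 4: 127×83/348 = 30.290230
  Minor defect, Line 1: 146×97/348 = 40.695402
  Minor defect, Line 2: 146×83/348 = 34.821839
  Minor defect, Line 3: 146×85/348 = 35.660920
  Minor defect, Line 4: 146×83/348 = 34.821839
  Major defect, Line 1: 75×97/348 = 20.905172
  Major defect, Line 2: 75×83/348 = 17.887931
  Major defect, Line 3: 75×85/348 = 18.318966
  Major defect, Line 4: 75×83/348 = 17.887931
Contributions (O − E)²/E:
  (27 − 35.399425)²/35.399425 = 1.9930
  (24 − 30.290230)²/30.290230 = 1.3063
  (40 − 31.020115)²/31.020115 = 2.5995
  (36 − 30.290230)²/30.290230 = 1.0763
  (43 − 40.695402)²/40.695402 = 0.1305
  (44 − 34.821839)²/34.821839 = 2.4191
  (33 − 35.660920)²/35.660920 = 0.1986
  (26 − 34.821839)²/34.821839 = 2.2349
  (27 − 20.905172)²/20.905172 = 1.7769
  (15 − 17.887931)²/17.887931 = 0.4662
  (12 − 18.318966)²/18.318966 = 2.1797
  (21 − 17.887931)²/17.887931 = 0.5414
χ² = 1.9930 + 1.3063 + 2.5995 + 1.0763 + 0.1305 + 2.4191 + 0.1986 + 2.2349 + 1.7769 + 0.4662 + 2.1797 + 0.5414 = 16.922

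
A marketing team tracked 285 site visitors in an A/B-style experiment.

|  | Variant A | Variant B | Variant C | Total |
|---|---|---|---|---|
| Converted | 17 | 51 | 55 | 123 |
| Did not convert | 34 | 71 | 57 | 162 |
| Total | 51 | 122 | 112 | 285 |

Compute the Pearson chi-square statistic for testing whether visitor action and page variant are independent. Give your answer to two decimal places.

3.71

Grand total N = 285.
Expected counts (row total × column total / N):
  Converted, Variant A: 123×51/285 = 22.011
  Converted, Variant B: 123×122/285 = 52.653
  Converted, Variant C: 123×112/285 = 48.337
  Did not convert, Variant A: 162×51/285 = 28.989
  Did not convert, Variant B: 162×122/285 = 69.347
  Did not convert, Variant C: 162×112/285 = 63.663
Contributions (O − E)²/E:
  (17 − 22.011)²/22.011 = 1.1408
  (51 − 52.653)²/52.653 = 0.0519
  (55 − 48.337)²/48.337 = 0.9185
  (34 − 28.989)²/28.989 = 0.8662
  (71 − 69.347)²/69.347 = 0.0394
  (57 − 63.663)²/63.663 = 0.6974
χ² = 1.1408 + 0.0519 + 0.9185 + 0.8662 + 0.0394 + 0.6974 = 3.71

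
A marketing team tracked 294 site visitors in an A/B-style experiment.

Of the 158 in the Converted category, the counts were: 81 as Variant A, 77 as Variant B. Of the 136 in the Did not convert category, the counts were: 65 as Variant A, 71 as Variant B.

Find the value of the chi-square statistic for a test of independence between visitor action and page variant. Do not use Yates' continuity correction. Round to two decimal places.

Row totals: 158, 136. Column totals: 146, 148. Grand total N = 294.
Expected counts (row total × column total / N):
  Converted, Variant A: 158×146/294 = 78.463
  Converted, Variant B: 158×148/294 = 79.537
  Did not convert, Variant A: 136×146/294 = 67.537
  Did not convert, Variant B: 136×148/294 = 68.463
Contributions (O − E)²/E:
  (81 − 78.463)²/78.463 = 0.0820
  (77 − 79.537)²/79.537 = 0.0809
  (65 − 67.537)²/67.537 = 0.0953
  (71 − 68.463)²/68.463 = 0.0940
χ² = 0.0820 + 0.0809 + 0.0953 + 0.0940 = 0.35

0.35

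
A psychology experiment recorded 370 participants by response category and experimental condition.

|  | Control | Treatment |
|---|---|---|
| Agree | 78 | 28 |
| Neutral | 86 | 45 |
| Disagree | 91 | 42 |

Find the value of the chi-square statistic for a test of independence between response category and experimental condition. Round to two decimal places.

Row totals: 106, 131, 133. Column totals: 255, 115. Grand total N = 370.
Expected counts (row total × column total / N):
  Agree, Control: 106×255/370 = 73.054
  Agree, Treatment: 106×115/370 = 32.946
  Neutral, Control: 131×255/370 = 90.284
  Neutral, Treatment: 131×115/370 = 40.716
  Disagree, Control: 133×255/370 = 91.662
  Disagree, Treatment: 133×115/370 = 41.338
Contributions (O − E)²/E:
  (78 − 73.054)²/73.054 = 0.3349
  (28 − 32.946)²/32.946 = 0.7425
  (86 − 90.284)²/90.284 = 0.2033
  (45 − 40.716)²/40.716 = 0.4507
  (91 − 91.662)²/91.662 = 0.0048
  (42 − 41.338)²/41.338 = 0.0106
χ² = 0.3349 + 0.7425 + 0.2033 + 0.4507 + 0.0048 + 0.0106 = 1.75

1.75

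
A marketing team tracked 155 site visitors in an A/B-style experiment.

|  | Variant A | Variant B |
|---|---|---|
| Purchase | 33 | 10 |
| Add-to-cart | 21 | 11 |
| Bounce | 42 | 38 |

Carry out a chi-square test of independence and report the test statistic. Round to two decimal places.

7.21

Row totals: 43, 32, 80. Column totals: 96, 59. Grand total N = 155.
Expected counts (row total × column total / N):
  Purchase, Variant A: 43×96/155 = 26.632
  Purchase, Variant B: 43×59/155 = 16.368
  Add-to-cart, Variant A: 32×96/155 = 19.819
  Add-to-cart, Variant B: 32×59/155 = 12.181
  Bounce, Variant A: 80×96/155 = 49.548
  Bounce, Variant B: 80×59/155 = 30.452
Contributions (O − E)²/E:
  (33 − 26.632)²/26.632 = 1.5227
  (10 − 16.368)²/16.368 = 2.4775
  (21 − 19.819)²/19.819 = 0.0704
  (11 − 12.181)²/12.181 = 0.1145
  (42 − 49.548)²/49.548 = 1.1498
  (38 − 30.452)²/30.452 = 1.8709
χ² = 1.5227 + 2.4775 + 0.0704 + 0.1145 + 1.1498 + 1.8709 = 7.21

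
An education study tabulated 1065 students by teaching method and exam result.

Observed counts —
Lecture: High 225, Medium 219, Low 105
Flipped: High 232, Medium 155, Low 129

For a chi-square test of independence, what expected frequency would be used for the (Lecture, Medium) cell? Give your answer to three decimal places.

Row total (Lecture) = 549; column total (Medium) = 374; grand total N = 1065.
Expected count = (row total × column total) / N = 549 × 374 / 1065 = 192.794.

192.794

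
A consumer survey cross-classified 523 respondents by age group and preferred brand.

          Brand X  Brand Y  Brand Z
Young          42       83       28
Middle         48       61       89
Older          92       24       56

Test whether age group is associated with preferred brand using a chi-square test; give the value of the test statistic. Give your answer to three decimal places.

Row totals: 153, 198, 172. Column totals: 182, 168, 173. Grand total N = 523.
Expected counts (row total × column total / N):
  Young, Brand X: 153×182/523 = 53.24283
  Young, Brand Y: 153×168/523 = 49.14723
  Young, Brand Z: 153×173/523 = 50.60994
  Middle, Brand X: 198×182/523 = 68.90249
  Middle, Brand Y: 198×168/523 = 63.60229
  Middle, Brand Z: 198×173/523 = 65.49522
  Older, Brand X: 172×182/523 = 59.85468
  Older, Brand Y: 172×168/523 = 55.25048
  Older, Brand Z: 172×173/523 = 56.89484
Contributions (O − E)²/E:
  (42 − 53.24283)²/53.24283 = 2.3741
  (83 − 49.14723)²/49.14723 = 23.3179
  (28 − 50.60994)²/50.60994 = 10.1010
  (48 − 68.90249)²/68.90249 = 6.3410
  (61 − 63.60229)²/63.60229 = 0.1065
  (89 − 65.49522)²/65.49522 = 8.4353
  (92 − 59.85468)²/59.85468 = 17.2638
  (24 − 55.25048)²/55.25048 = 17.6757
  (56 − 56.89484)²/56.89484 = 0.0141
χ² = 2.3741 + 23.3179 + 10.1010 + 6.3410 + 0.1065 + 8.4353 + 17.2638 + 17.6757 + 0.0141 = 85.629

85.629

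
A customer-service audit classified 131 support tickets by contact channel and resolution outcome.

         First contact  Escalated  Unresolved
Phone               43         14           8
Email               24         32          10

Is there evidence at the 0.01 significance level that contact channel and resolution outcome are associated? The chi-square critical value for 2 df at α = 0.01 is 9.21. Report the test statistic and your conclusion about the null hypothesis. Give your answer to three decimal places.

Row totals: 65, 66. Column totals: 67, 46, 18. Grand total N = 131.
Expected counts (row total × column total / N):
  Phone, First contact: 65×67/131 = 33.2443
  Phone, Escalated: 65×46/131 = 22.8244
  Phone, Unresolved: 65×18/131 = 8.9313
  Email, First contact: 66×67/131 = 33.7557
  Email, Escalated: 66×46/131 = 23.1756
  Email, Unresolved: 66×18/131 = 9.0687
Contributions (O − E)²/E:
  (43 − 33.2443)²/33.2443 = 2.8629
  (14 − 22.8244)²/22.8244 = 3.4117
  (8 − 8.9313)²/8.9313 = 0.0971
  (24 − 33.7557)²/33.7557 = 2.8195
  (32 − 23.1756)²/23.1756 = 3.3600
  (10 − 9.0687)²/9.0687 = 0.0956
χ² = 2.8629 + 3.4117 + 0.0971 + 2.8195 + 3.3600 + 0.0956 = 12.647
df = (2−1)(3−1) = 2. Since 12.647 > 9.21, reject the null hypothesis of independence at α = 0.01.

12.647; reject H₀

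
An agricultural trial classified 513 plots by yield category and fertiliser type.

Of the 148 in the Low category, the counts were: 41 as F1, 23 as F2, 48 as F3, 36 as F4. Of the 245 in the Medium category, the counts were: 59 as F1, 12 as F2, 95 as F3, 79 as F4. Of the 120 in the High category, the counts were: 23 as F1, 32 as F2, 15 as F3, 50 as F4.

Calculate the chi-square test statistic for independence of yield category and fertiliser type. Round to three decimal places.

56.655

Row totals: 148, 245, 120. Column totals: 123, 67, 158, 165. Grand total N = 513.
Expected counts (row total × column total / N):
  Low, F1: 148×123/513 = 35.4854
  Low, F2: 148×67/513 = 19.3294
  Low, F3: 148×158/513 = 45.5828
  Low, F4: 148×165/513 = 47.6023
  Medium, F1: 245×123/513 = 58.7427
  Medium, F2: 245×67/513 = 31.9981
  Medium, F3: 245×158/513 = 75.4581
  Medium, F4: 245×165/513 = 78.8012
  High, F1: 120×123/513 = 28.7719
  High, F2: 120×67/513 = 15.6725
  High, F3: 120×158/513 = 36.9591
  High, F4: 120×165/513 = 38.5965
Contributions (O − E)²/E:
  (41 − 35.4854)²/35.4854 = 0.8570
  (23 − 19.3294)²/19.3294 = 0.6970
  (48 − 45.5828)²/45.5828 = 0.1282
  (36 − 47.6023)²/47.6023 = 2.8279
  (59 − 58.7427)²/58.7427 = 0.0011
  (12 − 31.9981)²/31.9981 = 12.4984
  (95 − 75.4581)²/75.4581 = 5.0609
  (79 − 78.8012)²/78.8012 = 0.0005
  (23 − 28.7719)²/28.7719 = 1.1579
  (32 − 15.6725)²/15.6725 = 17.0099
  (15 − 36.9591)²/36.9591 = 13.0469
  (50 − 38.5965)²/38.5965 = 3.3692
χ² = 0.8570 + 0.6970 + 0.1282 + 2.8279 + 0.0011 + 12.4984 + 5.0609 + 0.0005 + 1.1579 + 17.0099 + 13.0469 + 3.3692 = 56.655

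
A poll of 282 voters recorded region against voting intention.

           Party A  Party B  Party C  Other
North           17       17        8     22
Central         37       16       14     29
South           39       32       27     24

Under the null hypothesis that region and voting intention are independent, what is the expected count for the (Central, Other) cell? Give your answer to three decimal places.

25.532

Row total (Central) = 96; column total (Other) = 75; grand total N = 282.
Expected count = (row total × column total) / N = 96 × 75 / 282 = 25.532.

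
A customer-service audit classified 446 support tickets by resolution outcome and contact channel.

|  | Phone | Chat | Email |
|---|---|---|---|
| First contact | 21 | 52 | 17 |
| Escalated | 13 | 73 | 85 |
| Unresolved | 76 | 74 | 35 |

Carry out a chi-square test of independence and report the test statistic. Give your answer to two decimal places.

77.54

Row totals: 90, 171, 185. Column totals: 110, 199, 137. Grand total N = 446.
Expected counts (row total × column total / N):
  First contact, Phone: 90×110/446 = 22.197
  First contact, Chat: 90×199/446 = 40.157
  First contact, Email: 90×137/446 = 27.646
  Escalated, Phone: 171×110/446 = 42.175
  Escalated, Chat: 171×199/446 = 76.298
  Escalated, Email: 171×137/446 = 52.527
  Unresolved, Phone: 185×110/446 = 45.628
  Unresolved, Chat: 185×199/446 = 82.545
  Unresolved, Email: 185×137/446 = 56.827
Contributions (O − E)²/E:
  (21 − 22.197)²/22.197 = 0.0645
  (52 − 40.157)²/40.157 = 3.4927
  (17 − 27.646)²/27.646 = 4.0996
  (13 − 42.175)²/42.175 = 20.1821
  (73 − 76.298)²/76.298 = 0.1426
  (85 − 52.527)²/52.527 = 20.0753
  (76 − 45.628)²/45.628 = 20.2169
  (74 − 82.545)²/82.545 = 0.8846
  (35 − 56.827)²/56.827 = 8.3837
χ² = 0.0645 + 3.4927 + 4.0996 + 20.1821 + 0.1426 + 20.0753 + 20.2169 + 0.8846 + 8.3837 = 77.54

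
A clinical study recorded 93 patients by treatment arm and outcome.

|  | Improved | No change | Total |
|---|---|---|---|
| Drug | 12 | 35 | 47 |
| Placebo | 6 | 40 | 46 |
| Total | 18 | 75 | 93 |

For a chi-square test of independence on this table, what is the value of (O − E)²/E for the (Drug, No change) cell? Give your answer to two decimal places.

Row total (Drug) = 47; column total (No change) = 75; N = 93.
Expected count E = 47 × 75 / 93 = 37.903.
Contribution = (O − E)²/E = (35 − 37.903)² / 37.903 = 0.22.

0.22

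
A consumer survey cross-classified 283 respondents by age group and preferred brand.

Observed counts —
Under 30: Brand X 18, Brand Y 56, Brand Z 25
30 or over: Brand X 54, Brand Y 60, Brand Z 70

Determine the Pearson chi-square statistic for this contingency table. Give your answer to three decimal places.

15.304

Row totals: 99, 184. Column totals: 72, 116, 95. Grand total N = 283.
Expected counts (row total × column total / N):
  Under 30, Brand X: 99×72/283 = 25.1873
  Under 30, Brand Y: 99×116/283 = 40.5795
  Under 30, Brand Z: 99×95/283 = 33.2332
  30 or over, Brand X: 184×72/283 = 46.8127
  30 or over, Brand Y: 184×116/283 = 75.4205
  30 or over, Brand Z: 184×95/283 = 61.7668
Contributions (O − E)²/E:
  (18 − 25.1873)²/25.1873 = 2.0509
  (56 − 40.5795)²/40.5795 = 5.8599
  (25 − 33.2332)²/33.2332 = 2.0397
  (54 − 46.8127)²/46.8127 = 1.1035
  (60 − 75.4205)²/75.4205 = 3.1529
  (70 − 61.7668)²/61.7668 = 1.0974
χ² = 2.0509 + 5.8599 + 2.0397 + 1.1035 + 3.1529 + 1.0974 = 15.304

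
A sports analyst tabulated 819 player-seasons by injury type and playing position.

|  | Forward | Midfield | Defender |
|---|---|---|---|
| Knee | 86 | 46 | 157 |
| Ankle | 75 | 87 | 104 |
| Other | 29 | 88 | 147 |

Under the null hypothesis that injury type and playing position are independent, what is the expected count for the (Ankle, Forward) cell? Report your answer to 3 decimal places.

61.709

Row total (Ankle) = 266; column total (Forward) = 190; grand total N = 819.
Expected count = (row total × column total) / N = 266 × 190 / 819 = 61.709.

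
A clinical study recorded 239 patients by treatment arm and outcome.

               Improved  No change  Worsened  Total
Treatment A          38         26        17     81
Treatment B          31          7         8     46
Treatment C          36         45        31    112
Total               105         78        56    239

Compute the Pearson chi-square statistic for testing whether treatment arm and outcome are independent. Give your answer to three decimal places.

Grand total N = 239.
Expected counts (row total × column total / N):
  Treatment A, Improved: 81×105/239 = 35.58577
  Treatment A, No change: 81×78/239 = 26.43515
  Treatment A, Worsened: 81×56/239 = 18.97908
  Treatment B, Improved: 46×105/239 = 20.20921
  Treatment B, No change: 46×78/239 = 15.01255
  Treatment B, Worsened: 46×56/239 = 10.77824
  Treatment C, Improved: 112×105/239 = 49.20502
  Treatment C, No change: 112×78/239 = 36.55230
  Treatment C, Worsened: 112×56/239 = 26.24268
Contributions (O − E)²/E:
  (38 − 35.58577)²/35.58577 = 0.1638
  (26 − 26.43515)²/26.43515 = 0.0072
  (17 − 18.97908)²/18.97908 = 0.2064
  (31 − 20.20921)²/20.20921 = 5.7618
  (7 − 15.01255)²/15.01255 = 4.2765
  (8 − 10.77824)²/10.77824 = 0.7161
  (36 − 49.20502)²/49.20502 = 3.5438
  (45 − 36.55230)²/36.55230 = 1.9524
  (31 − 26.24268)²/26.24268 = 0.8624
χ² = 0.1638 + 0.0072 + 0.2064 + 5.7618 + 4.2765 + 0.7161 + 3.5438 + 1.9524 + 0.8624 = 17.490

17.490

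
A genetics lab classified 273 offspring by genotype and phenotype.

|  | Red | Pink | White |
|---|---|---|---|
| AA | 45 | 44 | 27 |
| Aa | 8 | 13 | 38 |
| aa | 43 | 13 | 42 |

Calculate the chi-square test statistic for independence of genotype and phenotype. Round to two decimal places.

40.77

Row totals: 116, 59, 98. Column totals: 96, 70, 107. Grand total N = 273.
Expected counts (row total × column total / N):
  AA, Red: 116×96/273 = 40.791
  AA, Pink: 116×70/273 = 29.744
  AA, White: 116×107/273 = 45.465
  Aa, Red: 59×96/273 = 20.747
  Aa, Pink: 59×70/273 = 15.128
  Aa, White: 59×107/273 = 23.125
  aa, Red: 98×96/273 = 34.462
  aa, Pink: 98×70/273 = 25.128
  aa, White: 98×107/273 = 38.410
Contributions (O − E)²/E:
  (45 − 40.791)²/40.791 = 0.4343
  (44 − 29.744)²/29.744 = 6.8328
  (27 − 45.465)²/45.465 = 7.4993
  (8 − 20.747)²/20.747 = 7.8318
  (13 − 15.128)²/15.128 = 0.2993
  (38 − 23.125)²/23.125 = 9.5682
  (43 − 34.462)²/34.462 = 2.1153
  (13 − 25.128)²/25.128 = 5.8536
  (42 − 38.410)²/38.410 = 0.3355
χ² = 0.4343 + 6.8328 + 7.4993 + 7.8318 + 0.2993 + 9.5682 + 2.1153 + 5.8536 + 0.3355 = 40.77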